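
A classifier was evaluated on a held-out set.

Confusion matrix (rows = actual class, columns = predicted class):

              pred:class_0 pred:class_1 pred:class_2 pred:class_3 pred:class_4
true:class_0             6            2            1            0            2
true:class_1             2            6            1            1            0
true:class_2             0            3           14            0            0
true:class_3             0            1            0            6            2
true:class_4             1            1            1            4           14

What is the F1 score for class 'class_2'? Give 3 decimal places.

0.824

Treat 'class_2' as positive and all other classes as negative.
F1 score = 2·TP/(2·TP+FP+FN).
class_2: TP=14, FP=1+1+0+1=3, FN=0+3+0+0=3 → 28/34 = 0.8235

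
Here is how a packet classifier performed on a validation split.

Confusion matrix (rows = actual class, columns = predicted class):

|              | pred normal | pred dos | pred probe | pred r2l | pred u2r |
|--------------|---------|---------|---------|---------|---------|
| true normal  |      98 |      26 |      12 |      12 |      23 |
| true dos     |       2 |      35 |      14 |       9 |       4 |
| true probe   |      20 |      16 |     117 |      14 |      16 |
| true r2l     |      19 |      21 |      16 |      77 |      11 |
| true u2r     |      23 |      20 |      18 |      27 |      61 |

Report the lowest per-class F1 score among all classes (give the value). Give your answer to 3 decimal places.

0.385

Per-class F1 score (2·TP/(2·TP+FP+FN)):
  normal: TP=98, FP=2+20+19+23=64, FN=26+12+12+23=73 → 196/333 = 0.5886
  dos: TP=35, FP=26+16+21+20=83, FN=2+14+9+4=29 → 70/182 = 0.3846
  probe: TP=117, FP=12+14+16+18=60, FN=20+16+14+16=66 → 234/360 = 0.6500
  r2l: TP=77, FP=12+9+14+27=62, FN=19+21+16+11=67 → 154/283 = 0.5442
  u2r: TP=61, FP=23+4+16+11=54, FN=23+20+18+27=88 → 122/264 = 0.4621
Lowest is class 'dos' with F1 score = 0.385.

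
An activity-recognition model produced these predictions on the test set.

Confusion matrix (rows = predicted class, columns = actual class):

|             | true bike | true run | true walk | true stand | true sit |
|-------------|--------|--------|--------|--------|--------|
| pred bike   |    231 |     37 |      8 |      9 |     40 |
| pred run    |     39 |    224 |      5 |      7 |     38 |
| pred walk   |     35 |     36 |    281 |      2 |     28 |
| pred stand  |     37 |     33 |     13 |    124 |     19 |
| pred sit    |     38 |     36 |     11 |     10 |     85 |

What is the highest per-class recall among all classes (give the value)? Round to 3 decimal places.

Per-class recall (TP/(TP+FN)):
  bike: TP=231, FN=39+35+37+38=149 → 231/380 = 0.6079
  run: TP=224, FN=37+36+33+36=142 → 224/366 = 0.6120
  walk: TP=281, FN=8+5+13+11=37 → 281/318 = 0.8836
  stand: TP=124, FN=9+7+2+10=28 → 124/152 = 0.8158
  sit: TP=85, FN=40+38+28+19=125 → 85/210 = 0.4048
Highest is class 'walk' with recall = 0.884.

0.884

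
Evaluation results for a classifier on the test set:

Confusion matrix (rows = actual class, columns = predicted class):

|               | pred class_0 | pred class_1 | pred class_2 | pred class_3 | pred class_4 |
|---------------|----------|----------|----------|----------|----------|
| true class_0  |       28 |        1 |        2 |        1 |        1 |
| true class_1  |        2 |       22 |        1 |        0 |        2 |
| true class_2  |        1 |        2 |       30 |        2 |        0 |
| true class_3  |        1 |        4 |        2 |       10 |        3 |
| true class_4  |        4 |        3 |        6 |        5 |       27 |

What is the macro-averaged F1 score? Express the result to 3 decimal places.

Per-class F1 score (2·TP/(2·TP+FP+FN)):
  class_0: TP=28, FP=2+1+1+4=8, FN=1+2+1+1=5 → 56/69 = 0.8116
  class_1: TP=22, FP=1+2+4+3=10, FN=2+1+0+2=5 → 44/59 = 0.7458
  class_2: TP=30, FP=2+1+2+6=11, FN=1+2+2+0=5 → 60/76 = 0.7895
  class_3: TP=10, FP=1+0+2+5=8, FN=1+4+2+3=10 → 20/38 = 0.5263
  class_4: TP=27, FP=1+2+0+3=6, FN=4+3+6+5=18 → 54/78 = 0.6923
Macro-F1 score = mean = (0.8116 + 0.7458 + 0.7895 + 0.5263 + 0.6923) / 5 = 0.713

0.713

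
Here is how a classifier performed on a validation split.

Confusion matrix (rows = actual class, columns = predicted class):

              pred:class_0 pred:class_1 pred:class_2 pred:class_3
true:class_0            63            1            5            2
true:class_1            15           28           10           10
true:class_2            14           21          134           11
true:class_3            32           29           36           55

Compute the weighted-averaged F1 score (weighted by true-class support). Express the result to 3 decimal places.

Per-class F1 score (2·TP/(2·TP+FP+FN)):
  class_0: TP=63, FP=15+14+32=61, FN=1+5+2=8 → 126/195 = 0.6462
  class_1: TP=28, FP=1+21+29=51, FN=15+10+10=35 → 56/142 = 0.3944
  class_2: TP=134, FP=5+10+36=51, FN=14+21+11=46 → 268/365 = 0.7342
  class_3: TP=55, FP=2+10+11=23, FN=32+29+36=97 → 110/230 = 0.4783
Weighted-F1 score = Σ (supportᵢ/N)·F1 scoreᵢ with N=466: (71/466)·0.6462 + (63/466)·0.3944 + (180/466)·0.7342 + (152/466)·0.4783 = 0.591

0.591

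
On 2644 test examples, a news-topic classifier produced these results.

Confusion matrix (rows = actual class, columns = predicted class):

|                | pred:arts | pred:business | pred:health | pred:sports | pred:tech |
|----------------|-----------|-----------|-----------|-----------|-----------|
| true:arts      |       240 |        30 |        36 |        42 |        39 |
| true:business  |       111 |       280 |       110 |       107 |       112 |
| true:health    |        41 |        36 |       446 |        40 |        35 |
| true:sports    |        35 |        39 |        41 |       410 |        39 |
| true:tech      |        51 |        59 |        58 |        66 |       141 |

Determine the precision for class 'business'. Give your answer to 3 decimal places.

precision = TP/(TP+FP).
business: TP=280, FP=30+36+39+59=164 → 280/444 = 0.6306

0.631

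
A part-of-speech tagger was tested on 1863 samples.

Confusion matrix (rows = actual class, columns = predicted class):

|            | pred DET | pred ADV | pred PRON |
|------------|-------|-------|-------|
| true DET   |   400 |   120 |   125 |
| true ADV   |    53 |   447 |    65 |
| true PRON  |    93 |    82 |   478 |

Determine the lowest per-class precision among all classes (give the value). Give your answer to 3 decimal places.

0.689

Per-class precision (TP/(TP+FP)):
  DET: TP=400, FP=53+93=146 → 400/546 = 0.7326
  ADV: TP=447, FP=120+82=202 → 447/649 = 0.6888
  PRON: TP=478, FP=125+65=190 → 478/668 = 0.7156
Lowest is class 'ADV' with precision = 0.689.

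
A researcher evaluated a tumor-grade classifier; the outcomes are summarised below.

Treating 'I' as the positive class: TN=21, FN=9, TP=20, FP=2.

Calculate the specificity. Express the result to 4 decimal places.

Specificity = TN/(TN+FP) = 21/(21+2) = 0.9130

0.9130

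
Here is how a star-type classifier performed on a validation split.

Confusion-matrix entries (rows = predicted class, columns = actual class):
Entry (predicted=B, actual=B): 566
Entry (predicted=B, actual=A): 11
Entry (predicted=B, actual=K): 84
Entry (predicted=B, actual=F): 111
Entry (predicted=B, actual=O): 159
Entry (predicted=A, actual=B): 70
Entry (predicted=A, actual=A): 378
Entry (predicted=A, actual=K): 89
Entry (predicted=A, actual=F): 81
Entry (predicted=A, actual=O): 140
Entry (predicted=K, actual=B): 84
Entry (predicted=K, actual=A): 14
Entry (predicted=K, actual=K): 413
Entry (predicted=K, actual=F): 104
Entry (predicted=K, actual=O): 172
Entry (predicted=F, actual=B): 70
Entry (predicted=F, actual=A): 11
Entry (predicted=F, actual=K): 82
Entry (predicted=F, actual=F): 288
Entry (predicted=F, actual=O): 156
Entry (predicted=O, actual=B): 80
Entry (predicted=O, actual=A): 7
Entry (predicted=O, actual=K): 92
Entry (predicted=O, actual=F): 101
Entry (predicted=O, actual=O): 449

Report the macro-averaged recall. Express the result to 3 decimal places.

Per-class recall (TP/(TP+FN)):
  B: TP=566, FN=70+84+70+80=304 → 566/870 = 0.6506
  A: TP=378, FN=11+14+11+7=43 → 378/421 = 0.8979
  K: TP=413, FN=84+89+82+92=347 → 413/760 = 0.5434
  F: TP=288, FN=111+81+104+101=397 → 288/685 = 0.4204
  O: TP=449, FN=159+140+172+156=627 → 449/1076 = 0.4173
Macro-recall = mean = (0.6506 + 0.8979 + 0.5434 + 0.4204 + 0.4173) / 5 = 0.586

0.586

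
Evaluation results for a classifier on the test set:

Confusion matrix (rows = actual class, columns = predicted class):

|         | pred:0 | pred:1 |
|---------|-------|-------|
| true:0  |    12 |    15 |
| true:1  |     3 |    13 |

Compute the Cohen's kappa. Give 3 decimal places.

Observed agreement pₒ = trace/N = 25/43 = 0.5814
Expected agreement pₑ = Σ (rowᵢ·colᵢ)/N² = (27·15 + 16·28)/43² = 0.4613
κ = (pₒ − pₑ)/(1 − pₑ) = (0.5814 − 0.4613)/(1 − 0.4613) = 0.223

0.223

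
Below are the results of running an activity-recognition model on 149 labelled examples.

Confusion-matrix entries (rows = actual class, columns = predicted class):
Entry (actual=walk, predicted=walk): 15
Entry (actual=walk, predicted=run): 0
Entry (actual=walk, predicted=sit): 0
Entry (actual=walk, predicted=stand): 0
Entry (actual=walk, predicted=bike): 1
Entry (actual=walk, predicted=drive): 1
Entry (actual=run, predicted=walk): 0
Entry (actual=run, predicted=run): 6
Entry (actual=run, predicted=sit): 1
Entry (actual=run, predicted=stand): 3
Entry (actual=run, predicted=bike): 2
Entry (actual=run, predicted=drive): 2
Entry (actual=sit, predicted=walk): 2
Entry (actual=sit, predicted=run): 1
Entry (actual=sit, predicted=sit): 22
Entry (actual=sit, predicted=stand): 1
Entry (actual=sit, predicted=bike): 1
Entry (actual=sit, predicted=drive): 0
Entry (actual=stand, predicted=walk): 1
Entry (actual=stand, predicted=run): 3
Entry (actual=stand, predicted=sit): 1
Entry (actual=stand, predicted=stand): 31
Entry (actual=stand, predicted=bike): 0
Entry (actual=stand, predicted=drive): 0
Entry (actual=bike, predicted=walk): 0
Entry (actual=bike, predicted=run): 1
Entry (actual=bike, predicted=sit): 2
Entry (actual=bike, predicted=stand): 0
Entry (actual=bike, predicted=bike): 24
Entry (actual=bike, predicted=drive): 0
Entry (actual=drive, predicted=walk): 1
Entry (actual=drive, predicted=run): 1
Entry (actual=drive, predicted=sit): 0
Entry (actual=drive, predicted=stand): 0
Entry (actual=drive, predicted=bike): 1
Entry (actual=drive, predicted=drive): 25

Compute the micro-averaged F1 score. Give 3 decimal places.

Micro-averaging pools counts across classes: ΣTP=123, ΣFP=26, ΣFN=26.
Micro-F1 score = 2·TP/(2·TP+FP+FN) on pooled counts = 0.826 (equals overall accuracy in single-label multiclass).

0.826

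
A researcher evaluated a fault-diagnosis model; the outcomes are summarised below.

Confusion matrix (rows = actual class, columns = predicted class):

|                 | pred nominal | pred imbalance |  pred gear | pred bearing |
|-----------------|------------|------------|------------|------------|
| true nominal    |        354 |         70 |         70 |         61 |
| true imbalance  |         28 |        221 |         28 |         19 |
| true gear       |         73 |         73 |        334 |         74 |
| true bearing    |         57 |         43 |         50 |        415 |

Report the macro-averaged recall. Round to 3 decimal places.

0.680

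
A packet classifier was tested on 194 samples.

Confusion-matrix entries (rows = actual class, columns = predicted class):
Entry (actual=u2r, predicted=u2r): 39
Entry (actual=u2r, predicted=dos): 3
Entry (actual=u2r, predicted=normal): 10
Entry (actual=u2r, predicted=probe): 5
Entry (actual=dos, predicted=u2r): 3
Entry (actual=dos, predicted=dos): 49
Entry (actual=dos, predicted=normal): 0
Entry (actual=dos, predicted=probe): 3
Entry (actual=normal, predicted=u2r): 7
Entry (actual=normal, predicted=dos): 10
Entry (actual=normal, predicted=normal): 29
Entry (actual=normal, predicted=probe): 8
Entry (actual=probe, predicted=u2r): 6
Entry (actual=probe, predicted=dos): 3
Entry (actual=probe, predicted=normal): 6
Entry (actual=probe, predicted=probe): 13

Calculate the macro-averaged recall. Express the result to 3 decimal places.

Per-class recall (TP/(TP+FN)):
  u2r: TP=39, FN=3+10+5=18 → 39/57 = 0.6842
  dos: TP=49, FN=3+0+3=6 → 49/55 = 0.8909
  normal: TP=29, FN=7+10+8=25 → 29/54 = 0.5370
  probe: TP=13, FN=6+3+6=15 → 13/28 = 0.4643
Macro-recall = mean = (0.6842 + 0.8909 + 0.5370 + 0.4643) / 4 = 0.644

0.644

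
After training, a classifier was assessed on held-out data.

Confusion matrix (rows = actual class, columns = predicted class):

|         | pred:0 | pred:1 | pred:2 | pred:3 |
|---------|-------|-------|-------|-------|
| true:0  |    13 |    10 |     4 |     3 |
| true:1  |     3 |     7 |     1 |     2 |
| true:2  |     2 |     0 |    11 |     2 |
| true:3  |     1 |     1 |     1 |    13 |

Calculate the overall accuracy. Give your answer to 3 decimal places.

Accuracy = trace / total = (13+7+11+13=44) / 74 = 44/74 = 0.595

0.595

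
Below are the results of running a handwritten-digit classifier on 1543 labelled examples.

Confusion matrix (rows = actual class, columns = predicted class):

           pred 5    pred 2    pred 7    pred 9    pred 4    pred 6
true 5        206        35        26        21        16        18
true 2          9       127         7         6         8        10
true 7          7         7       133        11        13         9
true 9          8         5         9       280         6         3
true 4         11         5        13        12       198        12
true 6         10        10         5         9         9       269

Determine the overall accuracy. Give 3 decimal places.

0.786

Accuracy = trace / total = (206+127+133+280+198+269=1213) / 1543 = 1213/1543 = 0.786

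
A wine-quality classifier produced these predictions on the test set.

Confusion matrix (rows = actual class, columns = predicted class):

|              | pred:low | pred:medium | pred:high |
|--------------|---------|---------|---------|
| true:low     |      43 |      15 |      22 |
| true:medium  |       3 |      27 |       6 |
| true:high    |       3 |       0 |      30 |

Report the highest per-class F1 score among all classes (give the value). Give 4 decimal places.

0.6923

Per-class F1 score (2·TP/(2·TP+FP+FN)):
  low: TP=43, FP=3+3=6, FN=15+22=37 → 86/129 = 0.66667
  medium: TP=27, FP=15+0=15, FN=3+6=9 → 54/78 = 0.69231
  high: TP=30, FP=22+6=28, FN=3+0=3 → 60/91 = 0.65934
Highest is class 'medium' with F1 score = 0.6923.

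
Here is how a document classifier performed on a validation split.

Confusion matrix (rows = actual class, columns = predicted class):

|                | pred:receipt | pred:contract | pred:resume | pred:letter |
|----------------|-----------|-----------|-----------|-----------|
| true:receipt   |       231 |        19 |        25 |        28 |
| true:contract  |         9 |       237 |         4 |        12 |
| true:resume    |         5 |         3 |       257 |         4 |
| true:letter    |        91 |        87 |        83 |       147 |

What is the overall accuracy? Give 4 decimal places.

Accuracy = trace / total = (231+237+257+147=872) / 1242 = 872/1242 = 0.7021

0.7021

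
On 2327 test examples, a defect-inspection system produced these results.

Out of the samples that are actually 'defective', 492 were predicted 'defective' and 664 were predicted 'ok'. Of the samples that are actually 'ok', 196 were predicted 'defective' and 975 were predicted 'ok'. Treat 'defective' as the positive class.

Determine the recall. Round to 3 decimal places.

Recall = TP/(TP+FN) = 492/(492+664) = 492/1156 = 0.426

0.426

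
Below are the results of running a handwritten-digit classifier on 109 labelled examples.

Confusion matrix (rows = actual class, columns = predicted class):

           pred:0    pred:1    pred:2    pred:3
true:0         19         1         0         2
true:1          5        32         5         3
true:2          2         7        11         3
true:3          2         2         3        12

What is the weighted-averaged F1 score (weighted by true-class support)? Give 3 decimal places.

Per-class F1 score (2·TP/(2·TP+FP+FN)):
  0: TP=19, FP=5+2+2=9, FN=1+0+2=3 → 38/50 = 0.7600
  1: TP=32, FP=1+7+2=10, FN=5+5+3=13 → 64/87 = 0.7356
  2: TP=11, FP=0+5+3=8, FN=2+7+3=12 → 22/42 = 0.5238
  3: TP=12, FP=2+3+3=8, FN=2+2+3=7 → 24/39 = 0.6154
Weighted-F1 score = Σ (supportᵢ/N)·F1 scoreᵢ with N=109: (22/109)·0.7600 + (45/109)·0.7356 + (23/109)·0.5238 + (19/109)·0.6154 = 0.675

0.675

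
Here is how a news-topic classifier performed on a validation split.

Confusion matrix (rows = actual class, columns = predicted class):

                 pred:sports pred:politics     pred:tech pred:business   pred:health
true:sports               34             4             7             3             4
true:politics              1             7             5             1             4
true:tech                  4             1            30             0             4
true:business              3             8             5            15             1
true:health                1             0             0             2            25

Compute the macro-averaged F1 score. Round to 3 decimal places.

0.621

Per-class F1 score (2·TP/(2·TP+FP+FN)):
  sports: TP=34, FP=1+4+3+1=9, FN=4+7+3+4=18 → 68/95 = 0.7158
  politics: TP=7, FP=4+1+8+0=13, FN=1+5+1+4=11 → 14/38 = 0.3684
  tech: TP=30, FP=7+5+5+0=17, FN=4+1+0+4=9 → 60/86 = 0.6977
  business: TP=15, FP=3+1+0+2=6, FN=3+8+5+1=17 → 30/53 = 0.5660
  health: TP=25, FP=4+4+4+1=13, FN=1+0+0+2=3 → 50/66 = 0.7576
Macro-F1 score = mean = (0.7158 + 0.3684 + 0.6977 + 0.5660 + 0.7576) / 5 = 0.621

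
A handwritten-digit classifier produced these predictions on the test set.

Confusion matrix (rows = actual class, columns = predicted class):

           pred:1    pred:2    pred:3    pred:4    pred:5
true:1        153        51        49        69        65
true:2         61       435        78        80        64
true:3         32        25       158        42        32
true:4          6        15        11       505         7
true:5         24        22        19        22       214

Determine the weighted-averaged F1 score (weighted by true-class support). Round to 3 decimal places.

Per-class F1 score (2·TP/(2·TP+FP+FN)):
  1: TP=153, FP=61+32+6+24=123, FN=51+49+69+65=234 → 306/663 = 0.4615
  2: TP=435, FP=51+25+15+22=113, FN=61+78+80+64=283 → 870/1266 = 0.6872
  3: TP=158, FP=49+78+11+19=157, FN=32+25+42+32=131 → 316/604 = 0.5232
  4: TP=505, FP=69+80+42+22=213, FN=6+15+11+7=39 → 1010/1262 = 0.8003
  5: TP=214, FP=65+64+32+7=168, FN=24+22+19+22=87 → 428/683 = 0.6266
Weighted-F1 score = Σ (supportᵢ/N)·F1 scoreᵢ with N=2239: (387/2239)·0.4615 + (718/2239)·0.6872 + (289/2239)·0.5232 + (544/2239)·0.8003 + (301/2239)·0.6266 = 0.646

0.646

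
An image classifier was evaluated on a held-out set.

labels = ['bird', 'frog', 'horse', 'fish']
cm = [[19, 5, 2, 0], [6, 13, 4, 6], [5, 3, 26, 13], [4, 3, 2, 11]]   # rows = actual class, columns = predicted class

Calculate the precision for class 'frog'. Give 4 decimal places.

One-vs-rest for 'frog': TP = diagonal; FP = other classes predicted 'frog'; FN = 'frog' predicted as other.
precision = TP/(TP+FP).
frog: TP=13, FP=5+3+3=11 → 13/24 = 0.54167

0.5417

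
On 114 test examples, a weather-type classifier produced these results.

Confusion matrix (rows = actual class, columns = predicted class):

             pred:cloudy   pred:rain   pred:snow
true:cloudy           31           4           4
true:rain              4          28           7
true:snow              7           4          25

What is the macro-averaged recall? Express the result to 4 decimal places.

0.7358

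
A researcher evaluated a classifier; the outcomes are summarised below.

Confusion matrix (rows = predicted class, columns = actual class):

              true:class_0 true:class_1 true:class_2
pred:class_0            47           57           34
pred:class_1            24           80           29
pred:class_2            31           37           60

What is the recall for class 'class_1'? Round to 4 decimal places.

Take TP from the diagonal, FP from the rest of the 'class_1' prediction marginal, FN from the rest of the 'class_1' actual marginal.
recall = TP/(TP+FN).
class_1: TP=80, FN=57+37=94 → 80/174 = 0.45977

0.4598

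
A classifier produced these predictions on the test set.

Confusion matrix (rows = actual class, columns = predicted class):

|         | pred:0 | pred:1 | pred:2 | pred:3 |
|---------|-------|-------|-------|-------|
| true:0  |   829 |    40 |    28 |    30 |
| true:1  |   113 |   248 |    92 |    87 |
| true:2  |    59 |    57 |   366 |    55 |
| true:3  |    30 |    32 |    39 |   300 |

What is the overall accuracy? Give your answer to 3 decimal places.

Accuracy = trace / total = (829+248+366+300=1743) / 2405 = 1743/2405 = 0.725

0.725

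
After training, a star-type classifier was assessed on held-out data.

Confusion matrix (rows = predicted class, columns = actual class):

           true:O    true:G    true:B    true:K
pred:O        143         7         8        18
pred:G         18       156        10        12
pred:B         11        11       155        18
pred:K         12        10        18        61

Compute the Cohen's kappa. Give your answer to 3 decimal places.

0.690

Observed agreement pₒ = trace/N = 515/668 = 0.7710
Expected agreement pₑ = Σ (rowᵢ·colᵢ)/N² = (184·176 + 184·196 + 191·195 + 109·101)/668² = 0.2615
κ = (pₒ − pₑ)/(1 − pₑ) = (0.7710 − 0.2615)/(1 − 0.2615) = 0.690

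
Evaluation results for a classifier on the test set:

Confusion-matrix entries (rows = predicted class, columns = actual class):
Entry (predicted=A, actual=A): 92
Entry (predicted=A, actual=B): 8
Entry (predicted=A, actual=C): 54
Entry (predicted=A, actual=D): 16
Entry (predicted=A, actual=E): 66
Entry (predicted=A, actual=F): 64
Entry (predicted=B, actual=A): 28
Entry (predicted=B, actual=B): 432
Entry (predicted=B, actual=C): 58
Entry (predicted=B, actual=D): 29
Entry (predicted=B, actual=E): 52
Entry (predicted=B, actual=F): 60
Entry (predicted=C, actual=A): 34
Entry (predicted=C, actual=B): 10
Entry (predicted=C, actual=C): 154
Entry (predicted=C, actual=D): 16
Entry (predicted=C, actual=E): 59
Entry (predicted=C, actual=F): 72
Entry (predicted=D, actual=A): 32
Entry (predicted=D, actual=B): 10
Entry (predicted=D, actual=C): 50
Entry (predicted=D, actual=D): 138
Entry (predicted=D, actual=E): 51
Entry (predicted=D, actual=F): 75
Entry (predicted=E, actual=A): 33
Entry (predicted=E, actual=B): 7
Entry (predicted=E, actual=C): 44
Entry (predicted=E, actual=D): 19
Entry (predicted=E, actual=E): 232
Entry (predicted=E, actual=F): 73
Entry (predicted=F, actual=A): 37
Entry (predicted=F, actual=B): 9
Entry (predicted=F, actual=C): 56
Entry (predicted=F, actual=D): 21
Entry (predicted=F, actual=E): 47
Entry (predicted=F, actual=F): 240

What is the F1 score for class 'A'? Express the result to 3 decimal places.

Take TP from the diagonal, FP from the rest of the 'A' prediction marginal, FN from the rest of the 'A' actual marginal.
F1 score = 2·TP/(2·TP+FP+FN).
A: TP=92, FP=8+54+16+66+64=208, FN=28+34+32+33+37=164 → 184/556 = 0.3309

0.331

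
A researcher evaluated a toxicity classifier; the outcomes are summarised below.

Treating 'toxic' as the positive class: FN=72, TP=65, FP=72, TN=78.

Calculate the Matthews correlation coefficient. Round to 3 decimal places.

MCC = (TP·TN − FP·FN) / √((TP+FP)(TP+FN)(TN+FP)(TN+FN))
Numerator = 65·78 − 72·72 = -114
Denominator = √(137·137·150·150) = √422302500 = 20550.0000
MCC = -114 / 20550.0000 = -0.006

-0.006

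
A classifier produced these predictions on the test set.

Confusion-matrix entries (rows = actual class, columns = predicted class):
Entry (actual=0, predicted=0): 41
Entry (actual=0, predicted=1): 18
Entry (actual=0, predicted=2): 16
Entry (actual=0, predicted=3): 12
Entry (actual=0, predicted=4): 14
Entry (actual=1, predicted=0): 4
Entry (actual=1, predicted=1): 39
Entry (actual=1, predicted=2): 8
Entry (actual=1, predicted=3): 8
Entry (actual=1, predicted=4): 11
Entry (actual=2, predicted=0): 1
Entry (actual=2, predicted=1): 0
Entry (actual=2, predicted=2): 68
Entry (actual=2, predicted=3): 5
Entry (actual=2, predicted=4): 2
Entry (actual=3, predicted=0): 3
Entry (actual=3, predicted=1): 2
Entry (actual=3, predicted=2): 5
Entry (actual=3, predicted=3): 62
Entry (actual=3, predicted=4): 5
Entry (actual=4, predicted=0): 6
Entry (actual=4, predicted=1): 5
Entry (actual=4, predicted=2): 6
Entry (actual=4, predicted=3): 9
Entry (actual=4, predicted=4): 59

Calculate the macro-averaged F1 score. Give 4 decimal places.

Per-class F1 score (2·TP/(2·TP+FP+FN)):
  0: TP=41, FP=4+1+3+6=14, FN=18+16+12+14=60 → 82/156 = 0.52564
  1: TP=39, FP=18+0+2+5=25, FN=4+8+8+11=31 → 78/134 = 0.58209
  2: TP=68, FP=16+8+5+6=35, FN=1+0+5+2=8 → 136/179 = 0.75978
  3: TP=62, FP=12+8+5+9=34, FN=3+2+5+5=15 → 124/173 = 0.71676
  4: TP=59, FP=14+11+2+5=32, FN=6+5+6+9=26 → 118/176 = 0.67045
Macro-F1 score = mean = (0.52564 + 0.58209 + 0.75978 + 0.71676 + 0.67045) / 5 = 0.6509

0.6509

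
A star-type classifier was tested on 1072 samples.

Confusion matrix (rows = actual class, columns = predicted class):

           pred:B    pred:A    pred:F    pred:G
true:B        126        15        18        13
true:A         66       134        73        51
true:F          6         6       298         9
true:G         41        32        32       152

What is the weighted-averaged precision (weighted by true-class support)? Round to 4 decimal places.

Per-class precision (TP/(TP+FP)):
  B: TP=126, FP=66+6+41=113 → 126/239 = 0.52720
  A: TP=134, FP=15+6+32=53 → 134/187 = 0.71658
  F: TP=298, FP=18+73+32=123 → 298/421 = 0.70784
  G: TP=152, FP=13+51+9=73 → 152/225 = 0.67556
Weighted-precision = Σ (supportᵢ/N)·precisionᵢ with N=1072: (172/1072)·0.52720 + (324/1072)·0.71658 + (319/1072)·0.70784 + (257/1072)·0.67556 = 0.6738

0.6738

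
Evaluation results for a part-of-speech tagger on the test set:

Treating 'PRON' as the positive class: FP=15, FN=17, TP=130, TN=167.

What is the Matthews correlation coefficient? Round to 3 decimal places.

0.803

MCC = (TP·TN − FP·FN) / √((TP+FP)(TP+FN)(TN+FP)(TN+FN))
Numerator = 130·167 − 15·17 = 21455
Denominator = √(145·147·182·184) = √713796720 = 26716.9744
MCC = 21455 / 26716.9744 = 0.803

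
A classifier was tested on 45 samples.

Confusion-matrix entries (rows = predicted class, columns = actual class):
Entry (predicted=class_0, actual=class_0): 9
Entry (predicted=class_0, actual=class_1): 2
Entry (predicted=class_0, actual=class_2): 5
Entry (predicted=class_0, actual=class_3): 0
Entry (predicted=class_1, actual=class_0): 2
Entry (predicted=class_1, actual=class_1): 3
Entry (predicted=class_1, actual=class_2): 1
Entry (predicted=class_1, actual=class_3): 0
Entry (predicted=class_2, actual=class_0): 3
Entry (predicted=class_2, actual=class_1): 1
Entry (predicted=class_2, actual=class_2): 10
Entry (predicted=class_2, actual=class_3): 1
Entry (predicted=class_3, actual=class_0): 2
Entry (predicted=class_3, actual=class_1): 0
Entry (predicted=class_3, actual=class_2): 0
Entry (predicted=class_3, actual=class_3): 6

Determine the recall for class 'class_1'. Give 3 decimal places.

recall = TP/(TP+FN).
class_1: TP=3, FN=2+1+0=3 → 3/6 = 0.5000

0.500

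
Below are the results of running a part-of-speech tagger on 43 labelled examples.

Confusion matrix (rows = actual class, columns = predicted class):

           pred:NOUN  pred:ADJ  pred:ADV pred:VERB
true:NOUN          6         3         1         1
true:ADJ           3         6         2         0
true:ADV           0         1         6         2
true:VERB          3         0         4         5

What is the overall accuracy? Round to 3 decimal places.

Accuracy = trace / total = (6+6+6+5=23) / 43 = 23/43 = 0.535

0.535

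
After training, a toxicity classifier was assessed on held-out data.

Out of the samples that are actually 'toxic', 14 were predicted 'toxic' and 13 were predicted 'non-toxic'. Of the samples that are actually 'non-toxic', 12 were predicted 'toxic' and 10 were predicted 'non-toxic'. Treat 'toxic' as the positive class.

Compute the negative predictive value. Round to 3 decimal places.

0.435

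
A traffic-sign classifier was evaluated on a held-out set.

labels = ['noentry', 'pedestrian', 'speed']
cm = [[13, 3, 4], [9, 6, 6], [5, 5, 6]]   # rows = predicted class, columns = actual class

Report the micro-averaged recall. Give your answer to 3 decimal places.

Micro-averaging pools counts across classes: ΣTP=25, ΣFP=32, ΣFN=32.
Micro-recall = TP/(TP+FN) on pooled counts = 0.439 (equals overall accuracy in single-label multiclass).

0.439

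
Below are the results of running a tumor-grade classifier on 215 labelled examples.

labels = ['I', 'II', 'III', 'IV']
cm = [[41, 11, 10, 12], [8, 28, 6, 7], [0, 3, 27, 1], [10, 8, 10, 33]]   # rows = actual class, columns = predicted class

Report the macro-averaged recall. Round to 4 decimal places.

0.6344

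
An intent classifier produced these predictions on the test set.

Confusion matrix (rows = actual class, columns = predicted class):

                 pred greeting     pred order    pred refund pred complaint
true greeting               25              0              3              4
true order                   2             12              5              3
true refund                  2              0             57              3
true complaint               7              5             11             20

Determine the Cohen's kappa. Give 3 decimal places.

Observed agreement pₒ = trace/N = 114/159 = 0.7170
Expected agreement pₑ = Σ (rowᵢ·colᵢ)/N² = (32·36 + 22·17 + 62·76 + 43·30)/159² = 0.2978
κ = (pₒ − pₑ)/(1 − pₑ) = (0.7170 − 0.2978)/(1 − 0.2978) = 0.597

0.597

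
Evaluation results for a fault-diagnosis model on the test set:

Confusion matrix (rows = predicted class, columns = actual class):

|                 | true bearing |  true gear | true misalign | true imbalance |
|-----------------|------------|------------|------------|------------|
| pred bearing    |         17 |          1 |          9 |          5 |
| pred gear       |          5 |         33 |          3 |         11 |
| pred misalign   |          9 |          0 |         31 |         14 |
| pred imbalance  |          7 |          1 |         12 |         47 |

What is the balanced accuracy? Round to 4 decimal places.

0.6411

Balanced accuracy = mean of per-class recall.
  bearing: recall = 17/38 = 0.44737
  gear: recall = 33/35 = 0.94286
  misalign: recall = 31/55 = 0.56364
  imbalance: recall = 47/77 = 0.61039
Mean = (0.44737 + 0.94286 + 0.56364 + 0.61039) / 4 = 0.6411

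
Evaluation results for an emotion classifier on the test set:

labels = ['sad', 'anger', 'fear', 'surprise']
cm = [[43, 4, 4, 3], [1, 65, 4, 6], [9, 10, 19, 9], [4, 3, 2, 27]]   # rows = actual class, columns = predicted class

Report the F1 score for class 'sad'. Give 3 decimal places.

F1 score = 2·TP/(2·TP+FP+FN).
sad: TP=43, FP=1+9+4=14, FN=4+4+3=11 → 86/111 = 0.7748

0.775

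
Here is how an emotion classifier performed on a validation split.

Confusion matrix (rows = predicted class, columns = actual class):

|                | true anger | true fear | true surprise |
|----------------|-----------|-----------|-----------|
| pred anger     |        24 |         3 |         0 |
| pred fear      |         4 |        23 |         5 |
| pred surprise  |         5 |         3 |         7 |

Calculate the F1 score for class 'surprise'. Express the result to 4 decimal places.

Treat 'surprise' as positive and all other classes as negative.
F1 score = 2·TP/(2·TP+FP+FN).
surprise: TP=7, FP=5+3=8, FN=0+5=5 → 14/27 = 0.51852

0.5185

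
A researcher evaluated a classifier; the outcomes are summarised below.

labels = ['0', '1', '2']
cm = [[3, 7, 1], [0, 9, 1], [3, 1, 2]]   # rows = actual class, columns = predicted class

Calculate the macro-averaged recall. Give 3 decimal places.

0.502

Per-class recall (TP/(TP+FN)):
  0: TP=3, FN=7+1=8 → 3/11 = 0.2727
  1: TP=9, FN=0+1=1 → 9/10 = 0.9000
  2: TP=2, FN=3+1=4 → 2/6 = 0.3333
Macro-recall = mean = (0.2727 + 0.9000 + 0.3333) / 3 = 0.502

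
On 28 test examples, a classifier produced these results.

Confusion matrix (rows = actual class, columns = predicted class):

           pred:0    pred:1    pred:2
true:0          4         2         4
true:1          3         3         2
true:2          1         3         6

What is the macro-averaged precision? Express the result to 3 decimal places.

Per-class precision (TP/(TP+FP)):
  0: TP=4, FP=3+1=4 → 4/8 = 0.5000
  1: TP=3, FP=2+3=5 → 3/8 = 0.3750
  2: TP=6, FP=4+2=6 → 6/12 = 0.5000
Macro-precision = mean = (0.5000 + 0.3750 + 0.5000) / 3 = 0.458

0.458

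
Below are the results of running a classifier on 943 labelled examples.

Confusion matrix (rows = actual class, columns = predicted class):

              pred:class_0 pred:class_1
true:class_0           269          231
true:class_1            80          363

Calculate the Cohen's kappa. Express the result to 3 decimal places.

0.351

Observed agreement pₒ = trace/N = 632/943 = 0.6702
Expected agreement pₑ = Σ (rowᵢ·colᵢ)/N² = (500·349 + 443·594)/943² = 0.4921
κ = (pₒ − pₑ)/(1 − pₑ) = (0.6702 − 0.4921)/(1 − 0.4921) = 0.351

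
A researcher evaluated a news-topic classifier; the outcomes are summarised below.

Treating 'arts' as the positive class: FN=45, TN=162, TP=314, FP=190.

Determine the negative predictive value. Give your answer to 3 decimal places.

NPV = TN/(TN+FN) = 162/(162+45) = 0.783

0.783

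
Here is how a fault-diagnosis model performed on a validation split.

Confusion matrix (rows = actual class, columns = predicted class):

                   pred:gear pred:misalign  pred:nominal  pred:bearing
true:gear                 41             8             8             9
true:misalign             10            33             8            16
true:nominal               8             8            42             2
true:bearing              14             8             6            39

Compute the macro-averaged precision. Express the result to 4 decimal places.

Per-class precision (TP/(TP+FP)):
  gear: TP=41, FP=10+8+14=32 → 41/73 = 0.56164
  misalign: TP=33, FP=8+8+8=24 → 33/57 = 0.57895
  nominal: TP=42, FP=8+8+6=22 → 42/64 = 0.65625
  bearing: TP=39, FP=9+16+2=27 → 39/66 = 0.59091
Macro-precision = mean = (0.56164 + 0.57895 + 0.65625 + 0.59091) / 4 = 0.5969

0.5969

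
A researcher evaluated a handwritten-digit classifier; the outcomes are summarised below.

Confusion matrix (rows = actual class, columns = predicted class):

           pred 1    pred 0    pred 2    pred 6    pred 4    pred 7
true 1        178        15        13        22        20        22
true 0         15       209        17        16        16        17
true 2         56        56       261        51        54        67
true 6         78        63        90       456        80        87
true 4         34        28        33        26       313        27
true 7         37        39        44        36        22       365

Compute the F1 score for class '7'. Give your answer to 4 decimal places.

F1 score = 2·TP/(2·TP+FP+FN).
7: TP=365, FP=22+17+67+87+27=220, FN=37+39+44+36+22=178 → 730/1128 = 0.64716

0.6472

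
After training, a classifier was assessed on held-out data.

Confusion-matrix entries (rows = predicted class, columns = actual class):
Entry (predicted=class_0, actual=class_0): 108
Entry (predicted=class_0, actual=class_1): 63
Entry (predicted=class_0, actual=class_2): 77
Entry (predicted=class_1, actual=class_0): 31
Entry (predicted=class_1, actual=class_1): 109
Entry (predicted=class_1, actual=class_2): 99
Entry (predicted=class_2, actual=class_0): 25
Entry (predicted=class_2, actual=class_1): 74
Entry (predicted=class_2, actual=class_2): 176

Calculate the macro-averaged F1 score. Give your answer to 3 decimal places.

Per-class F1 score (2·TP/(2·TP+FP+FN)):
  class_0: TP=108, FP=63+77=140, FN=31+25=56 → 216/412 = 0.5243
  class_1: TP=109, FP=31+99=130, FN=63+74=137 → 218/485 = 0.4495
  class_2: TP=176, FP=25+74=99, FN=77+99=176 → 352/627 = 0.5614
Macro-F1 score = mean = (0.5243 + 0.4495 + 0.5614) / 3 = 0.512

0.512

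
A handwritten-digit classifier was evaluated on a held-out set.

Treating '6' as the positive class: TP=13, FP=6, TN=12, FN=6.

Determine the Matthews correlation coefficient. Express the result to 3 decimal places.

0.351

MCC = (TP·TN − FP·FN) / √((TP+FP)(TP+FN)(TN+FP)(TN+FN))
Numerator = 13·12 − 6·6 = 120
Denominator = √(19·19·18·18) = √116964 = 342.0000
MCC = 120 / 342.0000 = 0.351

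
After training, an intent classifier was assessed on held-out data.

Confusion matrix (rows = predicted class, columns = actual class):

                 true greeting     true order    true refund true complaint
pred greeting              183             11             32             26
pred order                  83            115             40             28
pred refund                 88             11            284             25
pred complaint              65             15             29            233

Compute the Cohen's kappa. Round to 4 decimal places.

0.5205

Observed agreement pₒ = trace/N = 815/1268 = 0.64274
Expected agreement pₑ = Σ (rowᵢ·colᵢ)/N² = (419·252 + 152·266 + 385·408 + 312·342)/1268² = 0.25488
κ = (pₒ − pₑ)/(1 − pₑ) = (0.64274 − 0.25488)/(1 − 0.25488) = 0.5205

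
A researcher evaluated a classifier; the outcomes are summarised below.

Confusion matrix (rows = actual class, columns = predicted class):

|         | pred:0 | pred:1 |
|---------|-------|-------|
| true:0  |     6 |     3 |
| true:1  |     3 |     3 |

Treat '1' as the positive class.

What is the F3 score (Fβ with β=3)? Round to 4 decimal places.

Fβ = (1+β²)·TP / ((1+β²)·TP + β²·FN + FP), with β²=9
= 10·3 / (10·3 + 9·3 + 3) = 0.5000

0.5000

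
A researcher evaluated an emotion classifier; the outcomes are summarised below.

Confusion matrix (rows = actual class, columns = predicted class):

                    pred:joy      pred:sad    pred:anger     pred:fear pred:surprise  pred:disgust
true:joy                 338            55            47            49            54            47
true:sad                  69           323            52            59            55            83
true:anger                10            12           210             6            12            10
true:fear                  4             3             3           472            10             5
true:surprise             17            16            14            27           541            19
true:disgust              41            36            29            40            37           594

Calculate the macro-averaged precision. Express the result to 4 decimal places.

0.7154

Per-class precision (TP/(TP+FP)):
  joy: TP=338, FP=69+10+4+17+41=141 → 338/479 = 0.70564
  sad: TP=323, FP=55+12+3+16+36=122 → 323/445 = 0.72584
  anger: TP=210, FP=47+52+3+14+29=145 → 210/355 = 0.59155
  fear: TP=472, FP=49+59+6+27+40=181 → 472/653 = 0.72282
  surprise: TP=541, FP=54+55+12+10+37=168 → 541/709 = 0.76305
  disgust: TP=594, FP=47+83+10+5+19=164 → 594/758 = 0.78364
Macro-precision = mean = (0.70564 + 0.72584 + 0.59155 + 0.72282 + 0.76305 + 0.78364) / 6 = 0.7154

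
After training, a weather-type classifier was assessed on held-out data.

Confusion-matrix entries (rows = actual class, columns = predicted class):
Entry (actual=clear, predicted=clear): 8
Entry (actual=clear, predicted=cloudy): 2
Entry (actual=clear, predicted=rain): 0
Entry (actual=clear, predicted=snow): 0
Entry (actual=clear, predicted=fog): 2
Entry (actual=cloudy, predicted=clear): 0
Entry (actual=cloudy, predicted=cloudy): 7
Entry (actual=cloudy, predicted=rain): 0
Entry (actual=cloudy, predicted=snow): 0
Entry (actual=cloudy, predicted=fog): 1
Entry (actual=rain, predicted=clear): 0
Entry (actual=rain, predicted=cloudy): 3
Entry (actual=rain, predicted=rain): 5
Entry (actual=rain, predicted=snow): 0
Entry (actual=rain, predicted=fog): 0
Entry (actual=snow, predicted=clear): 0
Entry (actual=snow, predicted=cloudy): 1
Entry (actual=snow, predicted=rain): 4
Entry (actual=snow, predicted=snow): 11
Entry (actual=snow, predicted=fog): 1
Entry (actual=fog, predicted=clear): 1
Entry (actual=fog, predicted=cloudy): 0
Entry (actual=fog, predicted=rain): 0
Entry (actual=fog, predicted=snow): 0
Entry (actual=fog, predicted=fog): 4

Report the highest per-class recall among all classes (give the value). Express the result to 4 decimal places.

0.8750

Per-class recall (TP/(TP+FN)):
  clear: TP=8, FN=2+0+0+2=4 → 8/12 = 0.66667
  cloudy: TP=7, FN=0+0+0+1=1 → 7/8 = 0.87500
  rain: TP=5, FN=0+3+0+0=3 → 5/8 = 0.62500
  snow: TP=11, FN=0+1+4+1=6 → 11/17 = 0.64706
  fog: TP=4, FN=1+0+0+0=1 → 4/5 = 0.80000
Highest is class 'cloudy' with recall = 0.8750.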